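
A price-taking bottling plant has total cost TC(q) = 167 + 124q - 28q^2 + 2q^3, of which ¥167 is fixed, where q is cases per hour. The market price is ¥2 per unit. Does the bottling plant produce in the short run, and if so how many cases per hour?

Variable cost is VC = 124q - 28q^2 + 2q^3, so AVC = VC/q = 124 - 28q + 2q^2 and MC = dTC/dq = 124 - 56q + 6q^2.
AVC is minimized where dAVC/dq = -28 + 4q = 0, at q = 7; min AVC = 124 - 28·7 + 2·7^2 = ¥26.
With P < min AVC (¥2 < ¥26), every unit sold adds to the loss.
Shutting down limits the loss to fixed cost, ¥167.

Shut down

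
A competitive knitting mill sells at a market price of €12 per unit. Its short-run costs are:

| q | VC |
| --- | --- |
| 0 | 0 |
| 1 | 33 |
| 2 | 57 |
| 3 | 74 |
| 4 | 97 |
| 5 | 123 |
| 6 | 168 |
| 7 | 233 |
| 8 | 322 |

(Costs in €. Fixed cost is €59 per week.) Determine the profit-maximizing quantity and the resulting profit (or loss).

q = 0 (shut down); profit = -€59

Profit at each row (π = 12q − TC): q=0: -59; q=1: -80; q=2: -92; q=3: -97; q=4: -108; q=5: -122; q=6: -155; q=7: -208; q=8: -285.
Profit is highest at q = 0. Equivalently, the lowest AVC in the table is 97/4 ≈ €24.25 at q = 4, and P = €12 falls below it — price never covers variable cost, so the firm shuts down and loses only its fixed cost.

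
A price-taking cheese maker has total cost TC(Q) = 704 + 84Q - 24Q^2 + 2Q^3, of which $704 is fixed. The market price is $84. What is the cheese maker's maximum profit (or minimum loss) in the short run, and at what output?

AVC = 84 - 24Q + 2Q^2 has its minimum $12 at Q = 6; price $84 clears that bar, so the firm operates.
MC = 84 - 48Q + 6Q^2. Setting P = MC and taking the root on the rising branch gives Q* = 8.
TR = 84·8 = 672. TC = 704 + 160 = 864. Profit = 672 − 864 = -$192.
Shutting down would mean losing the fixed cost of $704, so operating at a loss of $192 is better by $512.

Profit = -$192 at Q = 8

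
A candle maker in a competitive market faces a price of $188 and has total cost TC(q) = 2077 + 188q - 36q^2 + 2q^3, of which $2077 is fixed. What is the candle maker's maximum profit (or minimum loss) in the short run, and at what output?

Profit = -$349 at q = 12

AVC = 188 - 36q + 2q^2; min AVC = $26 at q = 9. Since P = $188 ≥ min AVC, the firm produces.
MC = 188 - 72q + 6q^2. Setting P = MC and taking the root on the rising branch gives q* = 12.
TR = 188·12 = 2256. TC = 2077 + 528 = 2605. Profit = 2256 − 2605 = -$349.
By producing, the firm covers all variable cost plus $1728 of fixed cost; shutting down would lose the full $2077.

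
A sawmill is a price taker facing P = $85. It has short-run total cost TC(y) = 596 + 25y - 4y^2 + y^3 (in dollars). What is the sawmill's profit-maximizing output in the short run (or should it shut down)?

Produce at y = 6

Variable cost is VC = 25y - 4y^2 + y^3, so AVC = VC/y = 25 - 4y + y^2 and MC = dTC/dy = 25 - 8y + 3y^2.
The AVC parabola has its vertex at y = 4/2 = 2, where AVC = 25 - 4·2 + 2^2 = $21.
P = $85 exceeds min AVC = $21, so the firm stays open.
P = MC gives -60 - 8y + 3y^2 = 0, with roots -10/3 and 6. Take the larger (rising MC): y* = 6.
Check: AVC at y = 6 is $37 ≤ P, so revenue covers variable cost.
Profit = P·y − TC = 85·6 − 818 = -$308, a loss, but smaller than the $596 fixed cost the firm would lose by shutting down.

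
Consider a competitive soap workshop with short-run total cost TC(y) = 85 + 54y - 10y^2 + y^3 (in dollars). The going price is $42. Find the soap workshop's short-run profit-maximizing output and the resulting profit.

Profit = -$13 at y = 6

AVC = 54 - 10y + y^2; min AVC = $29 at y = 5. Since P = $42 ≥ min AVC, the firm produces.
With MC = 54 - 20y + 3y^2, P = MC on the upward-sloping part at y* = 6.
TR = 42·6 = 252. TC = 85 + 180 = 265. Profit = 252 − 265 = -$13.
Shutting down would mean losing the fixed cost of $85, so operating at a loss of $13 is better by $72.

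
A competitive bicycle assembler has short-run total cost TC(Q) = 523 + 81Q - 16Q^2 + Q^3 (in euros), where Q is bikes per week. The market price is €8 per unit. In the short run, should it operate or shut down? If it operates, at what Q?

Shut down

Variable cost is VC = 81Q - 16Q^2 + Q^3, so AVC = VC/Q = 81 - 16Q + Q^2 and MC = dTC/dQ = 81 - 32Q + 3Q^2.
AVC is minimized where dAVC/dQ = -16 + 2Q = 0, at Q = 8; min AVC = 81 - 16·8 + 8^2 = €17.
With P < min AVC (€8 < €17), every unit sold adds to the loss.
Best response: produce nothing and absorb the €523 fixed cost.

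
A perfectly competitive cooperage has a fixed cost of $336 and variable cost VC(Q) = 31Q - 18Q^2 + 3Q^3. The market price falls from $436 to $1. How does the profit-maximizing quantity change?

AVC = 31 - 18Q + 3Q^2, minimized at Q = 3 where min AVC = $4. MC = 31 - 36Q + 9Q^2.
With P = $436 above the shutdown price, P = MC gives Q = 9.
At P = $1 < min AVC = $4, price no longer covers variable cost at any output, so the firm shuts down: Q = 0.

Output falls from 9 to 0 (the firm shuts down)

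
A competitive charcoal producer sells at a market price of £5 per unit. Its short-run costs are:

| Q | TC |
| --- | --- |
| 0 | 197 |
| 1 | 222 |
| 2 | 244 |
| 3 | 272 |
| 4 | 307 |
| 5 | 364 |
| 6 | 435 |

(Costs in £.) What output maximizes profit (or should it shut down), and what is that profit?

Profit at each row (π = 5Q − TC): Q=0: -197; Q=1: -217; Q=2: -234; Q=3: -257; Q=4: -287; Q=5: -339; Q=6: -405.
Profit is highest at Q = 0. Equivalently, the lowest AVC in the table is 47/2 ≈ £23.50 at Q = 2, and P = £5 falls below it — price never covers variable cost, so the firm shuts down and loses only its fixed cost.

Q = 0 (shut down); profit = -£197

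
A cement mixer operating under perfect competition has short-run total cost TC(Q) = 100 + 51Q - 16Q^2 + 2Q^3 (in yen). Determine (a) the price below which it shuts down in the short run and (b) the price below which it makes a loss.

Shutdown price = ¥19; break-even price = ¥41

Shutdown price = min AVC. AVC = 51 - 16Q + 2Q^2, with vertex at Q = 4 and minimum ¥19.
ATC = 100/Q + 51 - 16Q + 2Q^2. Setting dATC/dQ = −100/Q^2 − 16 + 4Q = 0 gives Q = 5 (since 4·5^3 − 16·5^2 = 100).
min ATC = 100/5 + 51 − 16·5 + 2·5^2 = ¥41. That is the break-even price.
Between these two prices the firm operates at a loss; above ¥41 it earns a profit.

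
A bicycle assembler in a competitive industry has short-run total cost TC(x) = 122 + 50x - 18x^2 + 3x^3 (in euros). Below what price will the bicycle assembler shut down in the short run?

€23 per unit

The firm shuts down when price falls below the minimum of average variable cost. AVC = VC/x = 50 - 18x + 3x^2.
dAVC/dx = -18 + 6x = 0 gives x = 3. min AVC = 50 - 18·3 + 3·3^2 = 23.
So the shutdown price is €23.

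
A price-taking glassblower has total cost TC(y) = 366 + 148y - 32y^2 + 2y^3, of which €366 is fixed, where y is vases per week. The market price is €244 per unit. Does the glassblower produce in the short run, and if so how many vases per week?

Variable cost is VC = 148y - 32y^2 + 2y^3, so AVC = VC/y = 148 - 32y + 2y^2 and MC = dTC/dy = 148 - 64y + 6y^2.
The AVC parabola has its vertex at y = 32/4 = 8, where AVC = 148 - 32·8 + 2·8^2 = €20.
P = €244 exceeds min AVC = €20, so the firm stays open.
P = MC gives -96 - 64y + 6y^2 = 0, with roots -4/3 and 12. Take the larger (rising MC): y* = 12.
Check: AVC at y = 12 is €52 ≤ P, so revenue covers variable cost.
Profit = P·y − TC = 244·12 − 990 = €1938.

Produce at y = 12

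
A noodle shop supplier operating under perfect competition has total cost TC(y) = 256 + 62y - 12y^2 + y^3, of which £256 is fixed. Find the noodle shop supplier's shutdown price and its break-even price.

Shutdown price = £26; break-even price = £62

Shutdown price = min AVC. AVC = 62 - 12y + y^2, with vertex at y = 6 and minimum £26.
ATC = 256/y + 62 - 12y + y^2. Setting dATC/dy = −256/y^2 − 12 + 2y = 0 gives y = 8 (since 2·8^3 − 12·8^2 = 256).
min ATC = 256/8 + 62 − 12·8 + 8^2 = £62. That is the break-even price.
Between these two prices the firm operates at a loss; above £62 it earns a profit.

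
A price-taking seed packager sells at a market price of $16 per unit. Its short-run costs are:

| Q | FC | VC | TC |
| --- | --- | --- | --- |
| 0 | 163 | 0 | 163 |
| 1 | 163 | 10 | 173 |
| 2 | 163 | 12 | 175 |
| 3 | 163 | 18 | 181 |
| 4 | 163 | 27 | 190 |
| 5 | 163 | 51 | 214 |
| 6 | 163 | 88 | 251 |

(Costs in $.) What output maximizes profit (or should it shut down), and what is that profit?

Q = 4; profit = -$126

Profit at each row (π = 16Q − TC): Q=0: -163; Q=1: -157; Q=2: -143; Q=3: -133; Q=4: -126; Q=5: -134; Q=6: -155.
Profit is maximized at Q = 4. AVC there is 27/4 = $6.75 ≤ P, so producing beats shutting down (which would give -$163).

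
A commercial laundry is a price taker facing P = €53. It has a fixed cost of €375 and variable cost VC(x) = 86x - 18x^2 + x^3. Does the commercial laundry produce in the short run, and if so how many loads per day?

From TC, MC = TC'(x) = 86 - 36x + 3x^2 and AVC = VC/x = 86 - 18x + x^2.
AVC hits its minimum where MC = AVC, at x = 9, giving min AVC = 86 - 18·9 + 9^2 = €5.
Since P = €53 ≥ min AVC = €5, price covers variable cost and the firm should produce.
Set P = MC: 53 = 86 - 36x + 3x^2 → 33 - 36x + 3x^2 = 0. The roots are x = 1 and x = 11; the profit-maximizing output is on the rising part of MC, so x* = 11.
Check: AVC at x = 11 is €9 ≤ P, so revenue covers variable cost.
Profit = P·x − TC = 53·11 − 474 = €109.

Produce at x = 11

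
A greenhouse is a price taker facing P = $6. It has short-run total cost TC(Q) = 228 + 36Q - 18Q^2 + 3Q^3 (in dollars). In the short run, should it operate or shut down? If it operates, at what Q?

Shut down

Variable cost is VC = 36Q - 18Q^2 + 3Q^3, so AVC = VC/Q = 36 - 18Q + 3Q^2 and MC = dTC/dQ = 36 - 36Q + 9Q^2.
AVC is minimized where dAVC/dQ = -18 + 6Q = 0, at Q = 3; min AVC = 36 - 18·3 + 3·3^2 = $9.
With P < min AVC ($6 < $9), every unit sold adds to the loss.
Best response: produce nothing and absorb the $228 fixed cost.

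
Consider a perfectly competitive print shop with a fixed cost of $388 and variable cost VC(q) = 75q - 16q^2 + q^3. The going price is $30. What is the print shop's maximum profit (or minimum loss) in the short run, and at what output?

AVC = 75 - 16q + q^2; min AVC = $11 at q = 8. Since P = $30 ≥ min AVC, the firm produces.
MC = 75 - 32q + 3q^2. Setting P = MC and taking the root on the rising branch gives q* = 9.
TR = 30·9 = 270. TC = 388 + 108 = 496. Profit = 270 − 496 = -$226.
Shutting down would mean losing the fixed cost of $388, so operating at a loss of $226 is better by $162.

Profit = -$226 at q = 9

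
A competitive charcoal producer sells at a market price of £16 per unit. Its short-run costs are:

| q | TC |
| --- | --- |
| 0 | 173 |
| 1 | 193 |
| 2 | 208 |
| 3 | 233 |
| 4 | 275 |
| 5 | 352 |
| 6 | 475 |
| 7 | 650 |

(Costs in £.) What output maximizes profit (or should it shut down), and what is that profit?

q = 0 (shut down); profit = -£173

Profit at each row (π = 16q − TC): q=0: -173; q=1: -177; q=2: -176; q=3: -185; q=4: -211; q=5: -272; q=6: -379; q=7: -538.
Profit is highest at q = 0. Equivalently, the lowest AVC in the table is 35/2 ≈ £17.50 at q = 2, and P = £16 falls below it — price never covers variable cost, so the firm shuts down and loses only its fixed cost.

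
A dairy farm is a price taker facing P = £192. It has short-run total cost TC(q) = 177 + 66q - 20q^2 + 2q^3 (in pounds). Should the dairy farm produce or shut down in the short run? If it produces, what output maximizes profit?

Variable cost is VC = 66q - 20q^2 + 2q^3, so AVC = VC/q = 66 - 20q + 2q^2 and MC = dTC/dq = 66 - 40q + 6q^2.
The AVC parabola has its vertex at q = 20/4 = 5, where AVC = 66 - 20·5 + 2·5^2 = £16.
Since P = £192 ≥ min AVC = £16, price covers variable cost and the firm should produce.
Set P = MC: 192 = 66 - 40q + 6q^2 → -126 - 40q + 6q^2 = 0. The roots are q = -7/3 and q = 9; the profit-maximizing output is on the rising part of MC, so q* = 9.
Check: AVC at q = 9 is £48 ≤ P, so revenue covers variable cost.
Profit = P·q − TC = 192·9 − 609 = £1119.

Produce at q = 9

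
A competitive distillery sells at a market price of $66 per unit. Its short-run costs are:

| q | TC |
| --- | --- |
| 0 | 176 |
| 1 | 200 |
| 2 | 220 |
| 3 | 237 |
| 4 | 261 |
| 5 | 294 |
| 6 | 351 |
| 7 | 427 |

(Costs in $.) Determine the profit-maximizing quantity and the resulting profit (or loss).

Compute π = P·q − TC at each output: q=0: -176; q=1: -134; q=2: -88; q=3: -39; q=4: 3; q=5: 36; q=6: 45; q=7: 35.
Profit is maximized at q = 6. AVC there is 175/6 = $29.17 ≤ P, so producing beats shutting down (which would give -$176).

q = 6; profit = $45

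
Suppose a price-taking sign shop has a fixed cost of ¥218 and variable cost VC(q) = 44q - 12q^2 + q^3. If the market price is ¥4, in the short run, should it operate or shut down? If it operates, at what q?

Strip out fixed cost: VC = 44q - 12q^2 + q^3. Then AVC = 44 - 12q + q^2 and MC = 44 - 24q + 3q^2.
AVC hits its minimum where MC = AVC, at q = 6, giving min AVC = 44 - 12·6 + 6^2 = ¥8.
With P < min AVC (¥4 < ¥8), every unit sold adds to the loss.
Shutting down limits the loss to fixed cost, ¥218.

Shut down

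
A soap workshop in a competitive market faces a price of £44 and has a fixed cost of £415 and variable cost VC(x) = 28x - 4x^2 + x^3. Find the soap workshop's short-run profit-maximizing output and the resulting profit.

Profit = -£351 at x = 4

AVC = 28 - 4x + x^2 has its minimum £24 at x = 2; price £44 clears that bar, so the firm operates.
With MC = 28 - 8x + 3x^2, P = MC on the upward-sloping part at x* = 4.
TR = 44·4 = 176. TC = 415 + 112 = 527. Profit = 176 − 527 = -£351.
By producing, the firm covers all variable cost plus £64 of fixed cost; shutting down would lose the full £415.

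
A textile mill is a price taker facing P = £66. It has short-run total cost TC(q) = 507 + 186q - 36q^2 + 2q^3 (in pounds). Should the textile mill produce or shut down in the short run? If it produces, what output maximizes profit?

Produce at q = 10

Strip out fixed cost: VC = 186q - 36q^2 + 2q^3. Then AVC = 186 - 36q + 2q^2 and MC = 186 - 72q + 6q^2.
AVC hits its minimum where MC = AVC, at q = 9, giving min AVC = 186 - 36·9 + 2·9^2 = £24.
P = £66 exceeds min AVC = £24, so the firm stays open.
P = MC gives 120 - 72q + 6q^2 = 0, with roots 2 and 10. Take the larger (rising MC): q* = 10.
Check: AVC at q = 10 is £26 ≤ P, so revenue covers variable cost.
Profit = P·q − TC = 66·10 − 767 = -£107, a loss, but smaller than the £507 fixed cost the firm would lose by shutting down.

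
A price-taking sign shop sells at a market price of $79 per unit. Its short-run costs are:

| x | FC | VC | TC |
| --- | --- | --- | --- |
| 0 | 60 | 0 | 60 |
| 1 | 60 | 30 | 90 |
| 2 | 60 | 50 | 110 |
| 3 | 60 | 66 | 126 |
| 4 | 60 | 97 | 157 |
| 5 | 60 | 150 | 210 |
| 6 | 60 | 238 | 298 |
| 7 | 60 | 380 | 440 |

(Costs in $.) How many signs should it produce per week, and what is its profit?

x = 5; profit = $185

Profit at each row (π = 79x − TC): x=0: -60; x=1: -11; x=2: 48; x=3: 111; x=4: 159; x=5: 185; x=6: 176; x=7: 113.
Profit is maximized at x = 5. AVC there is 150/5 = $30 ≤ P, so producing beats shutting down (which would give -$60).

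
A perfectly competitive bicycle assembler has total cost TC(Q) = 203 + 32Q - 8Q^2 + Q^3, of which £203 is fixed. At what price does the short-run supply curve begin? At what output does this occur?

Short-run supply begins at min AVC. From VC = 32Q - 8Q^2 + Q^3, AVC = 32 - 8Q + Q^2.
At the minimum of AVC, MC = AVC. MC = 32 - 16Q + 3Q^2; setting MC = AVC gives 2Q^2 - 8Q = 0, so Q = 4. min AVC = 16.
The firm shuts down for any P below £16.

£16 per unit, at Q = 4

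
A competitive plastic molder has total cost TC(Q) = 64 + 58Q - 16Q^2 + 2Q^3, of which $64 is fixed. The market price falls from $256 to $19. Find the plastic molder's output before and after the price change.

Output falls from 9 to 0 (the firm shuts down)

AVC = 58 - 16Q + 2Q^2, minimized at Q = 4 where min AVC = $26. MC = 58 - 32Q + 6Q^2.
With P = $256 above the shutdown price, P = MC gives Q = 9.
At P = $19 < min AVC = $26, price no longer covers variable cost at any output, so the firm shuts down: Q = 0.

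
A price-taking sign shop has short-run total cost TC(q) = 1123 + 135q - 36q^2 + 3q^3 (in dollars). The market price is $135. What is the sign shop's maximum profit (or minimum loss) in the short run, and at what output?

AVC = 135 - 36q + 3q^2; min AVC = $27 at q = 6. Since P = $135 ≥ min AVC, the firm produces.
With MC = 135 - 72q + 9q^2, P = MC on the upward-sloping part at q* = 8.
TR = 135·8 = 1080. TC = 1123 + 312 = 1435. Profit = 1080 − 1435 = -$355.
By producing, the firm covers all variable cost plus $768 of fixed cost; shutting down would lose the full $1123.

Profit = -$355 at q = 8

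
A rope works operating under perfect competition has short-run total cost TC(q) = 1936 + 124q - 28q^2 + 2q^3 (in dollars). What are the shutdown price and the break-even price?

Shutdown price = min AVC. AVC = 124 - 28q + 2q^2, with vertex at q = 7 and minimum $26.
ATC = 1936/q + 124 - 28q + 2q^2. Setting dATC/dq = −1936/q^2 − 28 + 4q = 0 gives q = 11 (since 4·11^3 − 28·11^2 = 1936).
min ATC = 1936/11 + 124 − 28·11 + 2·11^2 = $234. That is the break-even price.
Between these two prices the firm operates at a loss; above $234 it earns a profit.

Shutdown price = $26; break-even price = $234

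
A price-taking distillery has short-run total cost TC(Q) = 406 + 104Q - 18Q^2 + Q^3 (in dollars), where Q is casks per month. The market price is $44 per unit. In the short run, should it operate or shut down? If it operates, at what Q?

Produce at Q = 10

From TC, MC = TC'(Q) = 104 - 36Q + 3Q^2 and AVC = VC/Q = 104 - 18Q + Q^2.
AVC hits its minimum where MC = AVC, at Q = 9, giving min AVC = 104 - 18·9 + 9^2 = $23.
Since P = $44 ≥ min AVC = $23, price covers variable cost and the firm should produce.
Solving P = MC: 60 - 36Q + 3Q^2 = 0 ⇒ Q = 2 or 10. On the upward-sloping branch, Q* = 10.
Check: AVC at Q = 10 is $24 ≤ P, so revenue covers variable cost.
Profit = P·Q − TC = 44·10 − 646 = -$206, a loss, but smaller than the $406 fixed cost the firm would lose by shutting down.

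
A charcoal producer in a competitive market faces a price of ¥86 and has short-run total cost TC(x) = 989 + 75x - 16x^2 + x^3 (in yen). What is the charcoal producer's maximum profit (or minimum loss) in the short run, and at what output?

Profit = -¥263 at x = 11

AVC = 75 - 16x + x^2 has its minimum ¥11 at x = 8; price ¥86 clears that bar, so the firm operates.
MC = 75 - 32x + 3x^2. Setting P = MC and taking the root on the rising branch gives x* = 11.
TR = 86·11 = 946. TC = 989 + 220 = 1209. Profit = 946 − 1209 = -¥263.
That loss of ¥263 beats the ¥989 the firm would lose by shutting down; producing recovers ¥726 of fixed cost.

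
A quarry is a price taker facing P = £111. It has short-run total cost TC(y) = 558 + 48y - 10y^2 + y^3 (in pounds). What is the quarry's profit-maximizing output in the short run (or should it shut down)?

From TC, MC = TC'(y) = 48 - 20y + 3y^2 and AVC = VC/y = 48 - 10y + y^2.
AVC is minimized where dAVC/dy = -10 + 2y = 0, at y = 5; min AVC = 48 - 10·5 + 5^2 = £23.
P = £111 exceeds min AVC = £23, so the firm stays open.
Set P = MC: 111 = 48 - 20y + 3y^2 → -63 - 20y + 3y^2 = 0. The roots are y = -7/3 and y = 9; the profit-maximizing output is on the rising part of MC, so y* = 9.
Check: AVC at y = 9 is £39 ≤ P, so revenue covers variable cost.
Profit = P·y − TC = 111·9 − 909 = £90.

Produce at y = 9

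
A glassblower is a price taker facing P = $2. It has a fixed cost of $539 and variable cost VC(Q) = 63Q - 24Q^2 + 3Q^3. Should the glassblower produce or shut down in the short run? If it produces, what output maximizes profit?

Shut down

Variable cost is VC = 63Q - 24Q^2 + 3Q^3, so AVC = VC/Q = 63 - 24Q + 3Q^2 and MC = dTC/dQ = 63 - 48Q + 9Q^2.
The AVC parabola has its vertex at Q = 24/6 = 4, where AVC = 63 - 24·4 + 3·4^2 = $15.
Since P = $2 < min AVC = $15, price fails to cover variable cost at any output.
Shutting down limits the loss to fixed cost, $539.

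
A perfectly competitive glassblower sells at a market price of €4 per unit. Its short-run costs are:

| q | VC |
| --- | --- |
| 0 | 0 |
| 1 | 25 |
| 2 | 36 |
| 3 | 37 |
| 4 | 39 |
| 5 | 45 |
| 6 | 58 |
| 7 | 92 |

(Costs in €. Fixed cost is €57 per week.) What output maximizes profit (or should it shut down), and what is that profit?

q = 0 (shut down); profit = -€57

Profit at each row (π = 4q − TC): q=0: -57; q=1: -78; q=2: -85; q=3: -82; q=4: -80; q=5: -82; q=6: -91; q=7: -121.
Profit is highest at q = 0. Equivalently, the lowest AVC in the table is 45/5 ≈ €9 at q = 5, and P = €4 falls below it — price never covers variable cost, so the firm shuts down and loses only its fixed cost.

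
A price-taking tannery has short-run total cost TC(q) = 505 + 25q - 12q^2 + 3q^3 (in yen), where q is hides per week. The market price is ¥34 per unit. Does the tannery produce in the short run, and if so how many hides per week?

Variable cost is VC = 25q - 12q^2 + 3q^3, so AVC = VC/q = 25 - 12q + 3q^2 and MC = dTC/dq = 25 - 24q + 9q^2.
The AVC parabola has its vertex at q = 12/6 = 2, where AVC = 25 - 12·2 + 3·2^2 = ¥13.
Because ¥34 ≥ ¥13, revenue can cover variable cost; the firm operates.
Solving P = MC: -9 - 24q + 9q^2 = 0 ⇒ q = -1/3 or 3. On the upward-sloping branch, q* = 3.
Check: AVC at q = 3 is ¥16 ≤ P, so revenue covers variable cost.
Profit = P·q − TC = 34·3 − 553 = -¥451, a loss, but smaller than the ¥505 fixed cost the firm would lose by shutting down.

Produce at q = 3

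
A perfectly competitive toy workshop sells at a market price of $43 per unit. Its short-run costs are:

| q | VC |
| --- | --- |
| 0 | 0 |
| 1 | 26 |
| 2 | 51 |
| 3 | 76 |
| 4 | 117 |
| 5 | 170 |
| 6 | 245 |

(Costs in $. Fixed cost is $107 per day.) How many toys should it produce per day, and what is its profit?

q = 4; profit = -$52

Compute π = P·q − TC at each output: q=0: -107; q=1: -90; q=2: -72; q=3: -54; q=4: -52; q=5: -62; q=6: -94.
Profit is maximized at q = 4. AVC there is 117/4 = $29.25 ≤ P, so producing beats shutting down (which would give -$107).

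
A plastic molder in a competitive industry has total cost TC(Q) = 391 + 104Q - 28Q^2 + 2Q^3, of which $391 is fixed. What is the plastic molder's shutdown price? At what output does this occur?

Short-run supply begins at min AVC. From VC = 104Q - 28Q^2 + 2Q^3, AVC = 104 - 28Q + 2Q^2.
dAVC/dQ = -28 + 4Q = 0 gives Q = 7. min AVC = 104 - 28·7 + 2·7^2 = 6.
For P < $6 the firm produces nothing.

$6 per unit, at Q = 7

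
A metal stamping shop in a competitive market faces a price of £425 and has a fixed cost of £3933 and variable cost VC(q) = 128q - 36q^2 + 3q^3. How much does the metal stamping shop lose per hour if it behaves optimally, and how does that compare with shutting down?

AVC = 128 - 36q + 3q^2; min AVC = £20 at q = 6. Since P = £425 ≥ min AVC, the firm produces.
With MC = 128 - 72q + 9q^2, P = MC on the upward-sloping part at q* = 11.
TR = 425·11 = 4675. TC = 3933 + 1045 = 4978. Profit = 4675 − 4978 = -£303.
By producing, the firm covers all variable cost plus £3630 of fixed cost; shutting down would lose the full £3933.

Profit = -£303 at q = 11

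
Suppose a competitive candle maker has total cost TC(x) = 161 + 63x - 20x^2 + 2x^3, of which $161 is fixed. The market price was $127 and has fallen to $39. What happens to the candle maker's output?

AVC = 63 - 20x + 2x^2, minimized at x = 5 where min AVC = $13. MC = 63 - 40x + 6x^2.
With P = $127 above the shutdown price, P = MC gives x = 8.
At P = $39 ≥ min AVC, set P = MC: x = 6. The firm stays open but cuts output.

Output falls from 8 to 6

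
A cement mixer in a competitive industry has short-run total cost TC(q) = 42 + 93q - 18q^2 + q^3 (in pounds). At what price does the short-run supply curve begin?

£12 per unit

The firm shuts down when price falls below the minimum of average variable cost. AVC = VC/q = 93 - 18q + q^2.
dAVC/dq = -18 + 2q = 0 gives q = 9. min AVC = 93 - 18·9 + 9^2 = 12.
For P < £12 the firm produces nothing.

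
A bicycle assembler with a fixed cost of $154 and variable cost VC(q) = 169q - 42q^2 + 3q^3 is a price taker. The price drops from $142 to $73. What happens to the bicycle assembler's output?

Output falls from 9 to 8

AVC = 169 - 42q + 3q^2, minimized at q = 7 where min AVC = $22. MC = 169 - 84q + 9q^2.
With P = $142 above the shutdown price, P = MC gives q = 9.
At P = $73 ≥ min AVC, set P = MC: q = 8. The firm stays open but cuts output.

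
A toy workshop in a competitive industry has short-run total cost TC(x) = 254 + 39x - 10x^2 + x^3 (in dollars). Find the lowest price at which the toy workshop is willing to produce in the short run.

$14 per unit

Short-run supply begins at min AVC. From VC = 39x - 10x^2 + x^3, AVC = 39 - 10x + x^2.
dAVC/dx = -10 + 2x = 0 gives x = 5. min AVC = 39 - 10·5 + 5^2 = 14.
For P < $14 the firm produces nothing.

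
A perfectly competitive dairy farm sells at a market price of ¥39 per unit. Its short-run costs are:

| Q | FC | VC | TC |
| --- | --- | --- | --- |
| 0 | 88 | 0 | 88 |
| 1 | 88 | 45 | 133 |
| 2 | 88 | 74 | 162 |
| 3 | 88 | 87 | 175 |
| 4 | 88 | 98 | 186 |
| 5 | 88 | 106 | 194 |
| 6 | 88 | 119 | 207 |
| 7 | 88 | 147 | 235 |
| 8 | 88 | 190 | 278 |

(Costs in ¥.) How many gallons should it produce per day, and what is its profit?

Profit at each row (π = 39Q − TC): Q=0: -88; Q=1: -94; Q=2: -84; Q=3: -58; Q=4: -30; Q=5: 1; Q=6: 27; Q=7: 38; Q=8: 34.
Profit is maximized at Q = 7. AVC there is 147/7 = ¥21 ≤ P, so producing beats shutting down (which would give -¥88).

Q = 7; profit = ¥38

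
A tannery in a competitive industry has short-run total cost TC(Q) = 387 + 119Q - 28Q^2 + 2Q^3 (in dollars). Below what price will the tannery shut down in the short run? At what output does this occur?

$21 per unit, at Q = 7

Short-run supply begins at min AVC. From VC = 119Q - 28Q^2 + 2Q^3, AVC = 119 - 28Q + 2Q^2.
At the minimum of AVC, MC = AVC. MC = 119 - 56Q + 6Q^2; setting MC = AVC gives 4Q^2 - 28Q = 0, so Q = 7. min AVC = 21.
So the shutdown price is $21.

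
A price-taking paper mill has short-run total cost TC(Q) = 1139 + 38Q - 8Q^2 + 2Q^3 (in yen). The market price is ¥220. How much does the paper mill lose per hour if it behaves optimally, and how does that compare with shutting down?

AVC = 38 - 8Q + 2Q^2; min AVC = ¥30 at Q = 2. Since P = ¥220 ≥ min AVC, the firm produces.
With MC = 38 - 16Q + 6Q^2, P = MC on the upward-sloping part at Q* = 7.
TR = 220·7 = 1540. TC = 1139 + 560 = 1699. Profit = 1540 − 1699 = -¥159.
That loss of ¥159 beats the ¥1139 the firm would lose by shutting down; producing recovers ¥980 of fixed cost.

Profit = -¥159 at Q = 7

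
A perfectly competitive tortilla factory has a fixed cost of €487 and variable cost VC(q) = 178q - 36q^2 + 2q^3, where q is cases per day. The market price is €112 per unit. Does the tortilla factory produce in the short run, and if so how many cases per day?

Produce at q = 11

Strip out fixed cost: VC = 178q - 36q^2 + 2q^3. Then AVC = 178 - 36q + 2q^2 and MC = 178 - 72q + 6q^2.
AVC is minimized where dAVC/dq = -36 + 4q = 0, at q = 9; min AVC = 178 - 36·9 + 2·9^2 = €16.
P = €112 exceeds min AVC = €16, so the firm stays open.
Set P = MC: 112 = 178 - 72q + 6q^2 → 66 - 72q + 6q^2 = 0. The roots are q = 1 and q = 11; the profit-maximizing output is on the rising part of MC, so q* = 11.
Check: AVC at q = 11 is €24 ≤ P, so revenue covers variable cost.
Profit = P·q − TC = 112·11 − 751 = €481.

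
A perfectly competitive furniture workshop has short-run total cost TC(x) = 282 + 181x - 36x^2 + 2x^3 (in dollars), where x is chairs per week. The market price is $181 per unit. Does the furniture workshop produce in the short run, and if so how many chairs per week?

Strip out fixed cost: VC = 181x - 36x^2 + 2x^3. Then AVC = 181 - 36x + 2x^2 and MC = 181 - 72x + 6x^2.
AVC is minimized where dAVC/dx = -36 + 4x = 0, at x = 9; min AVC = 181 - 36·9 + 2·9^2 = $19.
P = $181 exceeds min AVC = $19, so the firm stays open.
P = MC gives -72x + 6x^2 = 0, with roots 0 and 12. Take the larger (rising MC): x* = 12.
Check: AVC at x = 12 is $37 ≤ P, so revenue covers variable cost.
Profit = P·x − TC = 181·12 − 726 = $1446.

Produce at x = 12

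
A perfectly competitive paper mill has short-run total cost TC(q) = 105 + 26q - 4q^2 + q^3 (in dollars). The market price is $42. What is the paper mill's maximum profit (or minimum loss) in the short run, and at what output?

AVC = 26 - 4q + q^2; min AVC = $22 at q = 2. Since P = $42 ≥ min AVC, the firm produces.
With MC = 26 - 8q + 3q^2, P = MC on the upward-sloping part at q* = 4.
TR = 42·4 = 168. TC = 105 + 104 = 209. Profit = 168 − 209 = -$41.
That loss of $41 beats the $105 the firm would lose by shutting down; producing recovers $64 of fixed cost.

Profit = -$41 at q = 4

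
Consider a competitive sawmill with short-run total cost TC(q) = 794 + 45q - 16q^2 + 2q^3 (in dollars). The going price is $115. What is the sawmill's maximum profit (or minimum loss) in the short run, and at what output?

AVC = 45 - 16q + 2q^2 has its minimum $13 at q = 4; price $115 clears that bar, so the firm operates.
With MC = 45 - 32q + 6q^2, P = MC on the upward-sloping part at q* = 7.
TR = 115·7 = 805. TC = 794 + 217 = 1011. Profit = 805 − 1011 = -$206.
By producing, the firm covers all variable cost plus $588 of fixed cost; shutting down would lose the full $794.

Profit = -$206 at q = 7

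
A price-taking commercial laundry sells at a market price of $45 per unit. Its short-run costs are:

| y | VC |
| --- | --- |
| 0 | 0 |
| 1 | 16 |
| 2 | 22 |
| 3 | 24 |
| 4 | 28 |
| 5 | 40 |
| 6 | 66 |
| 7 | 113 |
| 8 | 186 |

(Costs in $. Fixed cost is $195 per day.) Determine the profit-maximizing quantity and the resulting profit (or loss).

y = 6; profit = $9

Profit at each row (π = 45y − TC): y=0: -195; y=1: -166; y=2: -127; y=3: -84; y=4: -43; y=5: -10; y=6: 9; y=7: 7; y=8: -21.
Profit is maximized at y = 6. AVC there is 66/6 = $11 ≤ P, so producing beats shutting down (which would give -$195).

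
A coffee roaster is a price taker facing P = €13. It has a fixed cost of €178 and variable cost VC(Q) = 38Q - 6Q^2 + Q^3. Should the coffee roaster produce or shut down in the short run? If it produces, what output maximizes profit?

From TC, MC = TC'(Q) = 38 - 12Q + 3Q^2 and AVC = VC/Q = 38 - 6Q + Q^2.
AVC is minimized where dAVC/dQ = -6 + 2Q = 0, at Q = 3; min AVC = 38 - 6·3 + 3^2 = €29.
P = €13 lies below min AVC = €29; no output level covers variable cost.
The firm minimizes its loss by shutting down and losing only its fixed cost of €178.

Shut down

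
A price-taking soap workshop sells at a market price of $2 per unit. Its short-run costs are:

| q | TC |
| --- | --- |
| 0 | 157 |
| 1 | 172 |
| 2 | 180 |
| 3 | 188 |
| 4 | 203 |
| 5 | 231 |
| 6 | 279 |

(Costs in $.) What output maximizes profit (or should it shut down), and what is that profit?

Tabulate TR − TC: q=0: -157; q=1: -170; q=2: -176; q=3: -182; q=4: -195; q=5: -221; q=6: -267.
Profit is highest at q = 0. Equivalently, the lowest AVC in the table is 31/3 ≈ $10.33 at q = 3, and P = $2 falls below it — price never covers variable cost, so the firm shuts down and loses only its fixed cost.

q = 0 (shut down); profit = -$157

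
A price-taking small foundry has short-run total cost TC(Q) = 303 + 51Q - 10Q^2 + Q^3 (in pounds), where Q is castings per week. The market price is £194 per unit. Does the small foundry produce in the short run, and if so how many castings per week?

Variable cost is VC = 51Q - 10Q^2 + Q^3, so AVC = VC/Q = 51 - 10Q + Q^2 and MC = dTC/dQ = 51 - 20Q + 3Q^2.
AVC hits its minimum where MC = AVC, at Q = 5, giving min AVC = 51 - 10·5 + 5^2 = £26.
Since P = £194 ≥ min AVC = £26, price covers variable cost and the firm should produce.
Set P = MC: 194 = 51 - 20Q + 3Q^2 → -143 - 20Q + 3Q^2 = 0. The roots are Q = -13/3 and Q = 11; the profit-maximizing output is on the rising part of MC, so Q* = 11.
Check: AVC at Q = 11 is £62 ≤ P, so revenue covers variable cost.
Profit = P·Q − TC = 194·11 − 985 = £1149.

Produce at Q = 11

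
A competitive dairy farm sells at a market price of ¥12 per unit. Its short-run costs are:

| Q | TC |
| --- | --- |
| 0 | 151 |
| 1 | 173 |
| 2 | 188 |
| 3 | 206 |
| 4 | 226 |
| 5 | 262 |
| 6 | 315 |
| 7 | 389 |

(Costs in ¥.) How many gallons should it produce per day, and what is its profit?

Compute π = P·Q − TC at each output: Q=0: -151; Q=1: -161; Q=2: -164; Q=3: -170; Q=4: -178; Q=5: -202; Q=6: -243; Q=7: -305.
Profit is highest at Q = 0. Equivalently, the lowest AVC in the table is 55/3 ≈ ¥18.33 at Q = 3, and P = ¥12 falls below it — price never covers variable cost, so the firm shuts down and loses only its fixed cost.

Q = 0 (shut down); profit = -¥151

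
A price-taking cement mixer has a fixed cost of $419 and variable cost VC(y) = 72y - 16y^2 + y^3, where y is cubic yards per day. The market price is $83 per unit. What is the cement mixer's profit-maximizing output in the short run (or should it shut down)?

Produce at y = 11

Strip out fixed cost: VC = 72y - 16y^2 + y^3. Then AVC = 72 - 16y + y^2 and MC = 72 - 32y + 3y^2.
The AVC parabola has its vertex at y = 16/2 = 8, where AVC = 72 - 16·8 + 8^2 = $8.
P = $83 exceeds min AVC = $8, so the firm stays open.
P = MC gives -11 - 32y + 3y^2 = 0, with roots -1/3 and 11. Take the larger (rising MC): y* = 11.
Check: AVC at y = 11 is $17 ≤ P, so revenue covers variable cost.
Profit = P·y − TC = 83·11 − 606 = $307.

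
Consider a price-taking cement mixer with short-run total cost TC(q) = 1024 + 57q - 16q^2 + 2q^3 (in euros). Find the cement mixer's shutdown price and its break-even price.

Shutdown price = min AVC. AVC = 57 - 16q + 2q^2, with vertex at q = 4 and minimum €25.
ATC = 1024/q + 57 - 16q + 2q^2. Setting dATC/dq = −1024/q^2 − 16 + 4q = 0 gives q = 8 (since 4·8^3 − 16·8^2 = 1024).
min ATC = 1024/8 + 57 − 16·8 + 2·8^2 = €185. That is the break-even price.
For €25 ≤ P < €185 the firm produces at a loss; below €25 it shuts down.

Shutdown price = €25; break-even price = €185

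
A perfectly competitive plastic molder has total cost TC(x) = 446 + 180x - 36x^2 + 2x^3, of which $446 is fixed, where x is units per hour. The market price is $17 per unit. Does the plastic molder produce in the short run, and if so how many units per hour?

Strip out fixed cost: VC = 180x - 36x^2 + 2x^3. Then AVC = 180 - 36x + 2x^2 and MC = 180 - 72x + 6x^2.
AVC hits its minimum where MC = AVC, at x = 9, giving min AVC = 180 - 36·9 + 2·9^2 = $18.
P = $17 lies below min AVC = $18; no output level covers variable cost.
Best response: produce nothing and absorb the $446 fixed cost.

Shut down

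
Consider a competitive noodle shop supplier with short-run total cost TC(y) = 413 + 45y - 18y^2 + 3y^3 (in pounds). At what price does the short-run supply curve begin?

The shutdown price is the minimum of AVC. VC = 45y - 18y^2 + 3y^3, so AVC = 45 - 18y + 3y^2.
dAVC/dy = -18 + 6y = 0 gives y = 3. min AVC = 45 - 18·3 + 3·3^2 = 18.
For P < £18 the firm produces nothing.

£18 per unit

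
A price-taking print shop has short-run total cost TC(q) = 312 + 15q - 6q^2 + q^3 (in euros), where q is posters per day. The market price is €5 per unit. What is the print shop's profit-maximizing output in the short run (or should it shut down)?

Shut down

Variable cost is VC = 15q - 6q^2 + q^3, so AVC = VC/q = 15 - 6q + q^2 and MC = dTC/dq = 15 - 12q + 3q^2.
The AVC parabola has its vertex at q = 6/2 = 3, where AVC = 15 - 6·3 + 3^2 = €6.
Since P = €5 < min AVC = €6, price fails to cover variable cost at any output.
The firm minimizes its loss by shutting down and losing only its fixed cost of €312.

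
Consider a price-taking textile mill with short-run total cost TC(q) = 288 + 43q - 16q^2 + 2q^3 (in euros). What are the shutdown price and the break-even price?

Shutdown price = €11; break-even price = €67

AVC = 43 - 16q + 2q^2; minimized at q = 4, giving min AVC = €11. That is the shutdown price.
ATC = 288/q + 43 - 16q + 2q^2. Setting dATC/dq = −288/q^2 − 16 + 4q = 0 gives q = 6 (since 4·6^3 − 16·6^2 = 288).
min ATC = 288/6 + 43 − 16·6 + 2·6^2 = €67. That is the break-even price.
Between these two prices the firm operates at a loss; above €67 it earns a profit.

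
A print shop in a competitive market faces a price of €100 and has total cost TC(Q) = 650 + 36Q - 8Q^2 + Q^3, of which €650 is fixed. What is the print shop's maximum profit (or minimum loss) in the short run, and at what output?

AVC = 36 - 8Q + Q^2 has its minimum €20 at Q = 4; price €100 clears that bar, so the firm operates.
With MC = 36 - 16Q + 3Q^2, P = MC on the upward-sloping part at Q* = 8.
TR = 100·8 = 800. TC = 650 + 288 = 938. Profit = 800 − 938 = -€138.
By producing, the firm covers all variable cost plus €512 of fixed cost; shutting down would lose the full €650.

Profit = -€138 at Q = 8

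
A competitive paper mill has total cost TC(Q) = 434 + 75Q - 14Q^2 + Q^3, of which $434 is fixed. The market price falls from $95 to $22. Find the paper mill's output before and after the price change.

MC = 75 - 28Q + 3Q^2; the shutdown threshold is min AVC = $26 (at Q = 7).
With P = $95 above the shutdown price, P = MC gives Q = 10.
At P = $22 < min AVC = $26, price no longer covers variable cost at any output, so the firm shuts down: Q = 0.

Output falls from 10 to 0 (the firm shuts down)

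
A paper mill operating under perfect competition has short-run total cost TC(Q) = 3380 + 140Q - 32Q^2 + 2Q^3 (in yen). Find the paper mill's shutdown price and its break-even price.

Shutdown price = ¥12; break-even price = ¥322

Shutdown price = min AVC. AVC = 140 - 32Q + 2Q^2, with vertex at Q = 8 and minimum ¥12.
ATC = 3380/Q + 140 - 32Q + 2Q^2. Setting dATC/dQ = −3380/Q^2 − 32 + 4Q = 0 gives Q = 13 (since 4·13^3 − 32·13^2 = 3380).
min ATC = 3380/13 + 140 − 32·13 + 2·13^2 = ¥322. That is the break-even price.
For ¥12 ≤ P < ¥322 the firm produces at a loss; below ¥12 it shuts down.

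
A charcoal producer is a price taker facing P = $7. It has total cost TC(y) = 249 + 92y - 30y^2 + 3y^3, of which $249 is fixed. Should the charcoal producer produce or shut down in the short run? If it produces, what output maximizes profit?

Shut down

Strip out fixed cost: VC = 92y - 30y^2 + 3y^3. Then AVC = 92 - 30y + 3y^2 and MC = 92 - 60y + 9y^2.
AVC hits its minimum where MC = AVC, at y = 5, giving min AVC = 92 - 30·5 + 3·5^2 = $17.
P = $7 lies below min AVC = $17; no output level covers variable cost.
The firm minimizes its loss by shutting down and losing only its fixed cost of $249.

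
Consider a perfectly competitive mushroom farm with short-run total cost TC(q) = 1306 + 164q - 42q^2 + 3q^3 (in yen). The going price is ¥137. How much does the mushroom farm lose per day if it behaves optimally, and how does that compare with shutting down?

Profit = -¥334 at q = 9

AVC = 164 - 42q + 3q^2; min AVC = ¥17 at q = 7. Since P = ¥137 ≥ min AVC, the firm produces.
MC = 164 - 84q + 9q^2. Setting P = MC and taking the root on the rising branch gives q* = 9.
TR = 137·9 = 1233. TC = 1306 + 261 = 1567. Profit = 1233 − 1567 = -¥334.
By producing, the firm covers all variable cost plus ¥972 of fixed cost; shutting down would lose the full ¥1306.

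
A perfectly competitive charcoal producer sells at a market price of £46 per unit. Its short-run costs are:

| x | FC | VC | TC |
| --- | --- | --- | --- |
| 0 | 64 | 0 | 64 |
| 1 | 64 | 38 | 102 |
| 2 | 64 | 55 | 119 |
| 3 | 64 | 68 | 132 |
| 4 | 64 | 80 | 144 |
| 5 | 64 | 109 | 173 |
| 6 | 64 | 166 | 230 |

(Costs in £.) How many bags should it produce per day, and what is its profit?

Profit at each row (π = 46x − TC): x=0: -64; x=1: -56; x=2: -27; x=3: 6; x=4: 40; x=5: 57; x=6: 46.
Profit is maximized at x = 5. AVC there is 109/5 = £21.80 ≤ P, so producing beats shutting down (which would give -£64).

x = 5; profit = £57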